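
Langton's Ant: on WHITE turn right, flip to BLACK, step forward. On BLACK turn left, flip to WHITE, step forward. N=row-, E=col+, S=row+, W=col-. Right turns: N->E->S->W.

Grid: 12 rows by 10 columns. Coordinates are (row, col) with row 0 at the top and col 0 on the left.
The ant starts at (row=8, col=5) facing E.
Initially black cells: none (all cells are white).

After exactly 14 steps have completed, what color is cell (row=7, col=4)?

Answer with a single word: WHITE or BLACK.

Answer: BLACK

Derivation:
Step 1: on WHITE (8,5): turn R to S, flip to black, move to (9,5). |black|=1
Step 2: on WHITE (9,5): turn R to W, flip to black, move to (9,4). |black|=2
Step 3: on WHITE (9,4): turn R to N, flip to black, move to (8,4). |black|=3
Step 4: on WHITE (8,4): turn R to E, flip to black, move to (8,5). |black|=4
Step 5: on BLACK (8,5): turn L to N, flip to white, move to (7,5). |black|=3
Step 6: on WHITE (7,5): turn R to E, flip to black, move to (7,6). |black|=4
Step 7: on WHITE (7,6): turn R to S, flip to black, move to (8,6). |black|=5
Step 8: on WHITE (8,6): turn R to W, flip to black, move to (8,5). |black|=6
Step 9: on WHITE (8,5): turn R to N, flip to black, move to (7,5). |black|=7
Step 10: on BLACK (7,5): turn L to W, flip to white, move to (7,4). |black|=6
Step 11: on WHITE (7,4): turn R to N, flip to black, move to (6,4). |black|=7
Step 12: on WHITE (6,4): turn R to E, flip to black, move to (6,5). |black|=8
Step 13: on WHITE (6,5): turn R to S, flip to black, move to (7,5). |black|=9
Step 14: on WHITE (7,5): turn R to W, flip to black, move to (7,4). |black|=10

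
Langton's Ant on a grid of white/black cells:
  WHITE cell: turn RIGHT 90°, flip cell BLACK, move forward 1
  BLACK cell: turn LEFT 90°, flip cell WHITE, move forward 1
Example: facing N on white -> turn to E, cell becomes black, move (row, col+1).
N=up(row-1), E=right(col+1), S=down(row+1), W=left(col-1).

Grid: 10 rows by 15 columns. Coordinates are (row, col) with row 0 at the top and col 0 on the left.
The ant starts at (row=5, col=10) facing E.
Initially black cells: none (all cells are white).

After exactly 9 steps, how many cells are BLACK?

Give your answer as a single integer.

Answer: 7

Derivation:
Step 1: on WHITE (5,10): turn R to S, flip to black, move to (6,10). |black|=1
Step 2: on WHITE (6,10): turn R to W, flip to black, move to (6,9). |black|=2
Step 3: on WHITE (6,9): turn R to N, flip to black, move to (5,9). |black|=3
Step 4: on WHITE (5,9): turn R to E, flip to black, move to (5,10). |black|=4
Step 5: on BLACK (5,10): turn L to N, flip to white, move to (4,10). |black|=3
Step 6: on WHITE (4,10): turn R to E, flip to black, move to (4,11). |black|=4
Step 7: on WHITE (4,11): turn R to S, flip to black, move to (5,11). |black|=5
Step 8: on WHITE (5,11): turn R to W, flip to black, move to (5,10). |black|=6
Step 9: on WHITE (5,10): turn R to N, flip to black, move to (4,10). |black|=7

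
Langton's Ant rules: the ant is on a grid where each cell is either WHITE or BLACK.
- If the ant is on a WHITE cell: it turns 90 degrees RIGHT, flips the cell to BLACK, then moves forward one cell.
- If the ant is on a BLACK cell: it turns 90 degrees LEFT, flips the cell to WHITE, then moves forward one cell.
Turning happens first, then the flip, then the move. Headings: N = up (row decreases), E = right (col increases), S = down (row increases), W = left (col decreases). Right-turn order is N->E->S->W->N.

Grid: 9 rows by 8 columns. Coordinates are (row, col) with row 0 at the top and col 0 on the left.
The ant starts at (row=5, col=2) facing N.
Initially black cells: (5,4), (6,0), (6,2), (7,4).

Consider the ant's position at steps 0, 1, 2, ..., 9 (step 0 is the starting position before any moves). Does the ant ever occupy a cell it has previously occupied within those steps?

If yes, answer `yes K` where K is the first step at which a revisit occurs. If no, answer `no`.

Step 1: on WHITE (5,2): turn R to E, flip to black, move to (5,3). |black|=5 — new cell
Step 2: on WHITE (5,3): turn R to S, flip to black, move to (6,3). |black|=6 — new cell
Step 3: on WHITE (6,3): turn R to W, flip to black, move to (6,2). |black|=7 — new cell
Step 4: on BLACK (6,2): turn L to S, flip to white, move to (7,2). |black|=6 — new cell
Step 5: on WHITE (7,2): turn R to W, flip to black, move to (7,1). |black|=7 — new cell
Step 6: on WHITE (7,1): turn R to N, flip to black, move to (6,1). |black|=8 — new cell
Step 7: on WHITE (6,1): turn R to E, flip to black, move to (6,2). |black|=9 — REVISIT

Answer: yes 7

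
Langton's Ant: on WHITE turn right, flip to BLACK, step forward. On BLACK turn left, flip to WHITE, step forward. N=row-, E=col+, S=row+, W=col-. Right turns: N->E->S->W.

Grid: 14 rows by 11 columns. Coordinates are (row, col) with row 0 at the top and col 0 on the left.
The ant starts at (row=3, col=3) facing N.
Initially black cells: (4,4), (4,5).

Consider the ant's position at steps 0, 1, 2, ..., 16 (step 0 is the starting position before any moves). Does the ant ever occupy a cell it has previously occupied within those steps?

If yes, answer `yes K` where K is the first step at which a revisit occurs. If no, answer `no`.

Step 1: on WHITE (3,3): turn R to E, flip to black, move to (3,4). |black|=3 — new cell
Step 2: on WHITE (3,4): turn R to S, flip to black, move to (4,4). |black|=4 — new cell
Step 3: on BLACK (4,4): turn L to E, flip to white, move to (4,5). |black|=3 — new cell
Step 4: on BLACK (4,5): turn L to N, flip to white, move to (3,5). |black|=2 — new cell
Step 5: on WHITE (3,5): turn R to E, flip to black, move to (3,6). |black|=3 — new cell
Step 6: on WHITE (3,6): turn R to S, flip to black, move to (4,6). |black|=4 — new cell
Step 7: on WHITE (4,6): turn R to W, flip to black, move to (4,5). |black|=5 — REVISIT

Answer: yes 7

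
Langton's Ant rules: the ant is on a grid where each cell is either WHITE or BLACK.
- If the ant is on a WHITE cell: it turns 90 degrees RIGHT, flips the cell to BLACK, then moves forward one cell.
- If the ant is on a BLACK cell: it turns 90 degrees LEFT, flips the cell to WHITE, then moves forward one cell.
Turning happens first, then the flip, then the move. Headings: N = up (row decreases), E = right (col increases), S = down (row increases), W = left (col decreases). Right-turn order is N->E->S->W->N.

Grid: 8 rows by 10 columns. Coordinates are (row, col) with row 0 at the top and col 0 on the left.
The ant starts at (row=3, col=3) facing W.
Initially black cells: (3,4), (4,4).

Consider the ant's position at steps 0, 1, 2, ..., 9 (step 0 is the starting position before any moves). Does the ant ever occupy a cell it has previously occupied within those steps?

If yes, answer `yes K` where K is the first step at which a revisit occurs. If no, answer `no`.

Answer: no

Derivation:
Step 1: on WHITE (3,3): turn R to N, flip to black, move to (2,3). |black|=3 — new cell
Step 2: on WHITE (2,3): turn R to E, flip to black, move to (2,4). |black|=4 — new cell
Step 3: on WHITE (2,4): turn R to S, flip to black, move to (3,4). |black|=5 — new cell
Step 4: on BLACK (3,4): turn L to E, flip to white, move to (3,5). |black|=4 — new cell
Step 5: on WHITE (3,5): turn R to S, flip to black, move to (4,5). |black|=5 — new cell
Step 6: on WHITE (4,5): turn R to W, flip to black, move to (4,4). |black|=6 — new cell
Step 7: on BLACK (4,4): turn L to S, flip to white, move to (5,4). |black|=5 — new cell
Step 8: on WHITE (5,4): turn R to W, flip to black, move to (5,3). |black|=6 — new cell
Step 9: on WHITE (5,3): turn R to N, flip to black, move to (4,3). |black|=7 — new cell
No revisit within 9 steps.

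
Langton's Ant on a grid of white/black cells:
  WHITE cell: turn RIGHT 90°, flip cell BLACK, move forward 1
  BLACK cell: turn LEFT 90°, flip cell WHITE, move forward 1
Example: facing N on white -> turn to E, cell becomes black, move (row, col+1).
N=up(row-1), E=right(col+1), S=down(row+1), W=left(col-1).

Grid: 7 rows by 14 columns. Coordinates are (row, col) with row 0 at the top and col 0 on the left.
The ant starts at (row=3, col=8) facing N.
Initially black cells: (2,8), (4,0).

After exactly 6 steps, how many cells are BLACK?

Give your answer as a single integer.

Answer: 6

Derivation:
Step 1: on WHITE (3,8): turn R to E, flip to black, move to (3,9). |black|=3
Step 2: on WHITE (3,9): turn R to S, flip to black, move to (4,9). |black|=4
Step 3: on WHITE (4,9): turn R to W, flip to black, move to (4,8). |black|=5
Step 4: on WHITE (4,8): turn R to N, flip to black, move to (3,8). |black|=6
Step 5: on BLACK (3,8): turn L to W, flip to white, move to (3,7). |black|=5
Step 6: on WHITE (3,7): turn R to N, flip to black, move to (2,7). |black|=6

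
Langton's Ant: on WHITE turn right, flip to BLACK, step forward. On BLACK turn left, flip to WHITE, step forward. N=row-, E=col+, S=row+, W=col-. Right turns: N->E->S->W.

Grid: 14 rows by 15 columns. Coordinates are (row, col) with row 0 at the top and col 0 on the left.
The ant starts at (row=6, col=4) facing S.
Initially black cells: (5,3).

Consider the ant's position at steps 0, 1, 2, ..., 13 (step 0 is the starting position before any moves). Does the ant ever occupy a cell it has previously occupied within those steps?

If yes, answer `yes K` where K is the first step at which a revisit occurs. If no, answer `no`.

Answer: yes 6

Derivation:
Step 1: on WHITE (6,4): turn R to W, flip to black, move to (6,3). |black|=2 — new cell
Step 2: on WHITE (6,3): turn R to N, flip to black, move to (5,3). |black|=3 — new cell
Step 3: on BLACK (5,3): turn L to W, flip to white, move to (5,2). |black|=2 — new cell
Step 4: on WHITE (5,2): turn R to N, flip to black, move to (4,2). |black|=3 — new cell
Step 5: on WHITE (4,2): turn R to E, flip to black, move to (4,3). |black|=4 — new cell
Step 6: on WHITE (4,3): turn R to S, flip to black, move to (5,3). |black|=5 — REVISIT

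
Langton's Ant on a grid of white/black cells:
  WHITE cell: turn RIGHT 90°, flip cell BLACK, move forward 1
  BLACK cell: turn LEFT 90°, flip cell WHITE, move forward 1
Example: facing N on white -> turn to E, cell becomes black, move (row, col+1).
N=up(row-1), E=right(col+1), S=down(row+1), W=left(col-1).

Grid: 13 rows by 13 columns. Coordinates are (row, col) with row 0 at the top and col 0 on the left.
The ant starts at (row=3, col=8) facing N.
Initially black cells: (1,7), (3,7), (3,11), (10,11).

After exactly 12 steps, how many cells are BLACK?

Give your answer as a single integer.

Answer: 8

Derivation:
Step 1: on WHITE (3,8): turn R to E, flip to black, move to (3,9). |black|=5
Step 2: on WHITE (3,9): turn R to S, flip to black, move to (4,9). |black|=6
Step 3: on WHITE (4,9): turn R to W, flip to black, move to (4,8). |black|=7
Step 4: on WHITE (4,8): turn R to N, flip to black, move to (3,8). |black|=8
Step 5: on BLACK (3,8): turn L to W, flip to white, move to (3,7). |black|=7
Step 6: on BLACK (3,7): turn L to S, flip to white, move to (4,7). |black|=6
Step 7: on WHITE (4,7): turn R to W, flip to black, move to (4,6). |black|=7
Step 8: on WHITE (4,6): turn R to N, flip to black, move to (3,6). |black|=8
Step 9: on WHITE (3,6): turn R to E, flip to black, move to (3,7). |black|=9
Step 10: on WHITE (3,7): turn R to S, flip to black, move to (4,7). |black|=10
Step 11: on BLACK (4,7): turn L to E, flip to white, move to (4,8). |black|=9
Step 12: on BLACK (4,8): turn L to N, flip to white, move to (3,8). |black|=8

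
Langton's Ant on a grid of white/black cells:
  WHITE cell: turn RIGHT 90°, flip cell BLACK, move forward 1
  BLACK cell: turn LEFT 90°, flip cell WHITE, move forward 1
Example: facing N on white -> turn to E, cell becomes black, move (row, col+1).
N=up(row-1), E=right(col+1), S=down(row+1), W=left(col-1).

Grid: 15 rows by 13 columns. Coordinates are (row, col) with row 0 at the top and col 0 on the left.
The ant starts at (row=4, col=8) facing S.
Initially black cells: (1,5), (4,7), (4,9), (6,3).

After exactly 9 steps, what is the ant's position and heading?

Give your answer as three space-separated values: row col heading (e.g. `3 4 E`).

Step 1: on WHITE (4,8): turn R to W, flip to black, move to (4,7). |black|=5
Step 2: on BLACK (4,7): turn L to S, flip to white, move to (5,7). |black|=4
Step 3: on WHITE (5,7): turn R to W, flip to black, move to (5,6). |black|=5
Step 4: on WHITE (5,6): turn R to N, flip to black, move to (4,6). |black|=6
Step 5: on WHITE (4,6): turn R to E, flip to black, move to (4,7). |black|=7
Step 6: on WHITE (4,7): turn R to S, flip to black, move to (5,7). |black|=8
Step 7: on BLACK (5,7): turn L to E, flip to white, move to (5,8). |black|=7
Step 8: on WHITE (5,8): turn R to S, flip to black, move to (6,8). |black|=8
Step 9: on WHITE (6,8): turn R to W, flip to black, move to (6,7). |black|=9

Answer: 6 7 W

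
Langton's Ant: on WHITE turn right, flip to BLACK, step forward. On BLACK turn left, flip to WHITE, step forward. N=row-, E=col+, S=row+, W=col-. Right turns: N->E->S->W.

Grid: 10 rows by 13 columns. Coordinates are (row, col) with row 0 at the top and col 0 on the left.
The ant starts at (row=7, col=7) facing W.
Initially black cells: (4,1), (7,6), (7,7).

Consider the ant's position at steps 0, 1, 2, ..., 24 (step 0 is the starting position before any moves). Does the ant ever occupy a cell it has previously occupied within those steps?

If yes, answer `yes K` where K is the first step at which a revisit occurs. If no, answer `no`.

Answer: yes 7

Derivation:
Step 1: on BLACK (7,7): turn L to S, flip to white, move to (8,7). |black|=2 — new cell
Step 2: on WHITE (8,7): turn R to W, flip to black, move to (8,6). |black|=3 — new cell
Step 3: on WHITE (8,6): turn R to N, flip to black, move to (7,6). |black|=4 — new cell
Step 4: on BLACK (7,6): turn L to W, flip to white, move to (7,5). |black|=3 — new cell
Step 5: on WHITE (7,5): turn R to N, flip to black, move to (6,5). |black|=4 — new cell
Step 6: on WHITE (6,5): turn R to E, flip to black, move to (6,6). |black|=5 — new cell
Step 7: on WHITE (6,6): turn R to S, flip to black, move to (7,6). |black|=6 — REVISIT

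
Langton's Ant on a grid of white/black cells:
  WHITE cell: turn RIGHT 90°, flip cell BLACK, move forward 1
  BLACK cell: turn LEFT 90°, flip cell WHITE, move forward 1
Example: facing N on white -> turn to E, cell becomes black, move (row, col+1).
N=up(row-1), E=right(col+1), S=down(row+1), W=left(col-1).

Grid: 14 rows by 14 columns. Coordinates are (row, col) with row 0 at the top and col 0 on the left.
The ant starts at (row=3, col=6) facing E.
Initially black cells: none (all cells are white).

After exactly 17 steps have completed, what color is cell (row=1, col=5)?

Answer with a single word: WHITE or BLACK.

Step 1: on WHITE (3,6): turn R to S, flip to black, move to (4,6). |black|=1
Step 2: on WHITE (4,6): turn R to W, flip to black, move to (4,5). |black|=2
Step 3: on WHITE (4,5): turn R to N, flip to black, move to (3,5). |black|=3
Step 4: on WHITE (3,5): turn R to E, flip to black, move to (3,6). |black|=4
Step 5: on BLACK (3,6): turn L to N, flip to white, move to (2,6). |black|=3
Step 6: on WHITE (2,6): turn R to E, flip to black, move to (2,7). |black|=4
Step 7: on WHITE (2,7): turn R to S, flip to black, move to (3,7). |black|=5
Step 8: on WHITE (3,7): turn R to W, flip to black, move to (3,6). |black|=6
Step 9: on WHITE (3,6): turn R to N, flip to black, move to (2,6). |black|=7
Step 10: on BLACK (2,6): turn L to W, flip to white, move to (2,5). |black|=6
Step 11: on WHITE (2,5): turn R to N, flip to black, move to (1,5). |black|=7
Step 12: on WHITE (1,5): turn R to E, flip to black, move to (1,6). |black|=8
Step 13: on WHITE (1,6): turn R to S, flip to black, move to (2,6). |black|=9
Step 14: on WHITE (2,6): turn R to W, flip to black, move to (2,5). |black|=10
Step 15: on BLACK (2,5): turn L to S, flip to white, move to (3,5). |black|=9
Step 16: on BLACK (3,5): turn L to E, flip to white, move to (3,6). |black|=8
Step 17: on BLACK (3,6): turn L to N, flip to white, move to (2,6). |black|=7

Answer: BLACK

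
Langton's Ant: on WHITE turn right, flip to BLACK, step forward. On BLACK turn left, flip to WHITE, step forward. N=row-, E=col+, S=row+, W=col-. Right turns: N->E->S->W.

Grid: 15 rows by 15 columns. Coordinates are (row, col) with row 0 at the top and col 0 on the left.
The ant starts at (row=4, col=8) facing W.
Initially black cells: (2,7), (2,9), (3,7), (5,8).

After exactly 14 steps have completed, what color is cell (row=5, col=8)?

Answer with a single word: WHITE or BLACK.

Answer: BLACK

Derivation:
Step 1: on WHITE (4,8): turn R to N, flip to black, move to (3,8). |black|=5
Step 2: on WHITE (3,8): turn R to E, flip to black, move to (3,9). |black|=6
Step 3: on WHITE (3,9): turn R to S, flip to black, move to (4,9). |black|=7
Step 4: on WHITE (4,9): turn R to W, flip to black, move to (4,8). |black|=8
Step 5: on BLACK (4,8): turn L to S, flip to white, move to (5,8). |black|=7
Step 6: on BLACK (5,8): turn L to E, flip to white, move to (5,9). |black|=6
Step 7: on WHITE (5,9): turn R to S, flip to black, move to (6,9). |black|=7
Step 8: on WHITE (6,9): turn R to W, flip to black, move to (6,8). |black|=8
Step 9: on WHITE (6,8): turn R to N, flip to black, move to (5,8). |black|=9
Step 10: on WHITE (5,8): turn R to E, flip to black, move to (5,9). |black|=10
Step 11: on BLACK (5,9): turn L to N, flip to white, move to (4,9). |black|=9
Step 12: on BLACK (4,9): turn L to W, flip to white, move to (4,8). |black|=8
Step 13: on WHITE (4,8): turn R to N, flip to black, move to (3,8). |black|=9
Step 14: on BLACK (3,8): turn L to W, flip to white, move to (3,7). |black|=8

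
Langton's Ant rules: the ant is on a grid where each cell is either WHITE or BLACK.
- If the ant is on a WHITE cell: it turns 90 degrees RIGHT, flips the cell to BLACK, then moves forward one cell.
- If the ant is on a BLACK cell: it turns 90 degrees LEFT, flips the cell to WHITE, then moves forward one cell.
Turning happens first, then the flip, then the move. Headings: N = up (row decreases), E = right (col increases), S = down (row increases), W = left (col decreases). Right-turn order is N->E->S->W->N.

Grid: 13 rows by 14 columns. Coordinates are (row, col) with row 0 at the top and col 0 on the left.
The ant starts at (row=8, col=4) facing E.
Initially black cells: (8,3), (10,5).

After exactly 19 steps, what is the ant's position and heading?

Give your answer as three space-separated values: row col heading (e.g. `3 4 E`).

Answer: 10 1 S

Derivation:
Step 1: on WHITE (8,4): turn R to S, flip to black, move to (9,4). |black|=3
Step 2: on WHITE (9,4): turn R to W, flip to black, move to (9,3). |black|=4
Step 3: on WHITE (9,3): turn R to N, flip to black, move to (8,3). |black|=5
Step 4: on BLACK (8,3): turn L to W, flip to white, move to (8,2). |black|=4
Step 5: on WHITE (8,2): turn R to N, flip to black, move to (7,2). |black|=5
Step 6: on WHITE (7,2): turn R to E, flip to black, move to (7,3). |black|=6
Step 7: on WHITE (7,3): turn R to S, flip to black, move to (8,3). |black|=7
Step 8: on WHITE (8,3): turn R to W, flip to black, move to (8,2). |black|=8
Step 9: on BLACK (8,2): turn L to S, flip to white, move to (9,2). |black|=7
Step 10: on WHITE (9,2): turn R to W, flip to black, move to (9,1). |black|=8
Step 11: on WHITE (9,1): turn R to N, flip to black, move to (8,1). |black|=9
Step 12: on WHITE (8,1): turn R to E, flip to black, move to (8,2). |black|=10
Step 13: on WHITE (8,2): turn R to S, flip to black, move to (9,2). |black|=11
Step 14: on BLACK (9,2): turn L to E, flip to white, move to (9,3). |black|=10
Step 15: on BLACK (9,3): turn L to N, flip to white, move to (8,3). |black|=9
Step 16: on BLACK (8,3): turn L to W, flip to white, move to (8,2). |black|=8
Step 17: on BLACK (8,2): turn L to S, flip to white, move to (9,2). |black|=7
Step 18: on WHITE (9,2): turn R to W, flip to black, move to (9,1). |black|=8
Step 19: on BLACK (9,1): turn L to S, flip to white, move to (10,1). |black|=7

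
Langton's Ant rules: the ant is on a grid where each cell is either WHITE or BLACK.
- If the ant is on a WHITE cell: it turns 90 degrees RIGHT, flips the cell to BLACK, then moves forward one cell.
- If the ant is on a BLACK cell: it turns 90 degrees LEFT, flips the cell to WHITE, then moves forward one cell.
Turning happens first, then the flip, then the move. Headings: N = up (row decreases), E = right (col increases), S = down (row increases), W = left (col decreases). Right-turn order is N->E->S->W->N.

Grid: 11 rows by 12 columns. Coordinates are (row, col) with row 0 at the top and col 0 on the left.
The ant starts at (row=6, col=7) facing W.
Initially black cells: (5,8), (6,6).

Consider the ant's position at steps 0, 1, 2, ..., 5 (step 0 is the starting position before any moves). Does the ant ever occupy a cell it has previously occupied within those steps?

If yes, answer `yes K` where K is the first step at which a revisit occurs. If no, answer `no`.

Step 1: on WHITE (6,7): turn R to N, flip to black, move to (5,7). |black|=3 — new cell
Step 2: on WHITE (5,7): turn R to E, flip to black, move to (5,8). |black|=4 — new cell
Step 3: on BLACK (5,8): turn L to N, flip to white, move to (4,8). |black|=3 — new cell
Step 4: on WHITE (4,8): turn R to E, flip to black, move to (4,9). |black|=4 — new cell
Step 5: on WHITE (4,9): turn R to S, flip to black, move to (5,9). |black|=5 — new cell
No revisit within 5 steps.

Answer: no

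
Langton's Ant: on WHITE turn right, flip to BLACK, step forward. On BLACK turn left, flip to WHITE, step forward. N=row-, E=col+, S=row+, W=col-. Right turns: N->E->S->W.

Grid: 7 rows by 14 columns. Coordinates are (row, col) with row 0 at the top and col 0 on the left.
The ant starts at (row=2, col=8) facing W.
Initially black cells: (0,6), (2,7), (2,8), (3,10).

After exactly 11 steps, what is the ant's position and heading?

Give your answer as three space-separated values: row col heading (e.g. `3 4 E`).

Answer: 2 5 N

Derivation:
Step 1: on BLACK (2,8): turn L to S, flip to white, move to (3,8). |black|=3
Step 2: on WHITE (3,8): turn R to W, flip to black, move to (3,7). |black|=4
Step 3: on WHITE (3,7): turn R to N, flip to black, move to (2,7). |black|=5
Step 4: on BLACK (2,7): turn L to W, flip to white, move to (2,6). |black|=4
Step 5: on WHITE (2,6): turn R to N, flip to black, move to (1,6). |black|=5
Step 6: on WHITE (1,6): turn R to E, flip to black, move to (1,7). |black|=6
Step 7: on WHITE (1,7): turn R to S, flip to black, move to (2,7). |black|=7
Step 8: on WHITE (2,7): turn R to W, flip to black, move to (2,6). |black|=8
Step 9: on BLACK (2,6): turn L to S, flip to white, move to (3,6). |black|=7
Step 10: on WHITE (3,6): turn R to W, flip to black, move to (3,5). |black|=8
Step 11: on WHITE (3,5): turn R to N, flip to black, move to (2,5). |black|=9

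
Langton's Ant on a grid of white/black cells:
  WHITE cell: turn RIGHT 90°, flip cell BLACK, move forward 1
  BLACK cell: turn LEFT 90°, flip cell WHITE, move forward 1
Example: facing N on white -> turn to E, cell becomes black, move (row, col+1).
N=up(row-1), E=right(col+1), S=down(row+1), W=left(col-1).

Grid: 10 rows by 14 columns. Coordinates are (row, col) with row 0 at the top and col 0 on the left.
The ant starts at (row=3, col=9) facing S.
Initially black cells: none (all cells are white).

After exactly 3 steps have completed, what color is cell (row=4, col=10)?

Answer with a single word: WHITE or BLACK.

Answer: WHITE

Derivation:
Step 1: on WHITE (3,9): turn R to W, flip to black, move to (3,8). |black|=1
Step 2: on WHITE (3,8): turn R to N, flip to black, move to (2,8). |black|=2
Step 3: on WHITE (2,8): turn R to E, flip to black, move to (2,9). |black|=3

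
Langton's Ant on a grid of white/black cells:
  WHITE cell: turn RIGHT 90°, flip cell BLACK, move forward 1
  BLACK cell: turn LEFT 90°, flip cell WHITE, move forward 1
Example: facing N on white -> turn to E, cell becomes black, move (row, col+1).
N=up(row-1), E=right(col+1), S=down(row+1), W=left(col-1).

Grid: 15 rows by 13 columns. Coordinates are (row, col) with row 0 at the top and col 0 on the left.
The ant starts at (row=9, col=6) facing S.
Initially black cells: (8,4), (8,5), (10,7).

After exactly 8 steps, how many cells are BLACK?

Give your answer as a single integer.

Step 1: on WHITE (9,6): turn R to W, flip to black, move to (9,5). |black|=4
Step 2: on WHITE (9,5): turn R to N, flip to black, move to (8,5). |black|=5
Step 3: on BLACK (8,5): turn L to W, flip to white, move to (8,4). |black|=4
Step 4: on BLACK (8,4): turn L to S, flip to white, move to (9,4). |black|=3
Step 5: on WHITE (9,4): turn R to W, flip to black, move to (9,3). |black|=4
Step 6: on WHITE (9,3): turn R to N, flip to black, move to (8,3). |black|=5
Step 7: on WHITE (8,3): turn R to E, flip to black, move to (8,4). |black|=6
Step 8: on WHITE (8,4): turn R to S, flip to black, move to (9,4). |black|=7

Answer: 7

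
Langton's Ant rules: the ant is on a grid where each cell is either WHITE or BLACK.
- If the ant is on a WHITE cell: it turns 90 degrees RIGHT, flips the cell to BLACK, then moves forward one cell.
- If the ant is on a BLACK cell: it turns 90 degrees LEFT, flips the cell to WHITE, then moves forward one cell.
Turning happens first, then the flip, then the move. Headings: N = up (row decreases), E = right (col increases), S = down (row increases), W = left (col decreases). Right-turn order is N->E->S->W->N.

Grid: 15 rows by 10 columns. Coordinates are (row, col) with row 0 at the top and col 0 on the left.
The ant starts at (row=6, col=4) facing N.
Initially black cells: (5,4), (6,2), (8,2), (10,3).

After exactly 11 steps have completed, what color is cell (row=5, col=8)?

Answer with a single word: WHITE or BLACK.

Step 1: on WHITE (6,4): turn R to E, flip to black, move to (6,5). |black|=5
Step 2: on WHITE (6,5): turn R to S, flip to black, move to (7,5). |black|=6
Step 3: on WHITE (7,5): turn R to W, flip to black, move to (7,4). |black|=7
Step 4: on WHITE (7,4): turn R to N, flip to black, move to (6,4). |black|=8
Step 5: on BLACK (6,4): turn L to W, flip to white, move to (6,3). |black|=7
Step 6: on WHITE (6,3): turn R to N, flip to black, move to (5,3). |black|=8
Step 7: on WHITE (5,3): turn R to E, flip to black, move to (5,4). |black|=9
Step 8: on BLACK (5,4): turn L to N, flip to white, move to (4,4). |black|=8
Step 9: on WHITE (4,4): turn R to E, flip to black, move to (4,5). |black|=9
Step 10: on WHITE (4,5): turn R to S, flip to black, move to (5,5). |black|=10
Step 11: on WHITE (5,5): turn R to W, flip to black, move to (5,4). |black|=11

Answer: WHITE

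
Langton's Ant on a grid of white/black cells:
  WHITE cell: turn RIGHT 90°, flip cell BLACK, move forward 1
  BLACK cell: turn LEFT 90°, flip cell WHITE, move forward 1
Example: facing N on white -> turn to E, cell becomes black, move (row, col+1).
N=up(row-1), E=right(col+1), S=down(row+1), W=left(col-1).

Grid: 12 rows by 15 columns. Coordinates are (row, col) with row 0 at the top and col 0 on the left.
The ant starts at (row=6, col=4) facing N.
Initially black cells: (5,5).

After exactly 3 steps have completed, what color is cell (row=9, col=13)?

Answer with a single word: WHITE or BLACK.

Step 1: on WHITE (6,4): turn R to E, flip to black, move to (6,5). |black|=2
Step 2: on WHITE (6,5): turn R to S, flip to black, move to (7,5). |black|=3
Step 3: on WHITE (7,5): turn R to W, flip to black, move to (7,4). |black|=4

Answer: WHITE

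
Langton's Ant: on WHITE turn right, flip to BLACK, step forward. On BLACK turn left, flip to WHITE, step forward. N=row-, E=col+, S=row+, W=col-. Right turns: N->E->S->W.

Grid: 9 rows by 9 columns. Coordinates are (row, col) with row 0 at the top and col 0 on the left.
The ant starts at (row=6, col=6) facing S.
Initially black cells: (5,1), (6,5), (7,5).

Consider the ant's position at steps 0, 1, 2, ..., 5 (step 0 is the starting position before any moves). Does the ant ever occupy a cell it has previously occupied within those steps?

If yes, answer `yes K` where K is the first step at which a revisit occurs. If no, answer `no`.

Step 1: on WHITE (6,6): turn R to W, flip to black, move to (6,5). |black|=4 — new cell
Step 2: on BLACK (6,5): turn L to S, flip to white, move to (7,5). |black|=3 — new cell
Step 3: on BLACK (7,5): turn L to E, flip to white, move to (7,6). |black|=2 — new cell
Step 4: on WHITE (7,6): turn R to S, flip to black, move to (8,6). |black|=3 — new cell
Step 5: on WHITE (8,6): turn R to W, flip to black, move to (8,5). |black|=4 — new cell
No revisit within 5 steps.

Answer: no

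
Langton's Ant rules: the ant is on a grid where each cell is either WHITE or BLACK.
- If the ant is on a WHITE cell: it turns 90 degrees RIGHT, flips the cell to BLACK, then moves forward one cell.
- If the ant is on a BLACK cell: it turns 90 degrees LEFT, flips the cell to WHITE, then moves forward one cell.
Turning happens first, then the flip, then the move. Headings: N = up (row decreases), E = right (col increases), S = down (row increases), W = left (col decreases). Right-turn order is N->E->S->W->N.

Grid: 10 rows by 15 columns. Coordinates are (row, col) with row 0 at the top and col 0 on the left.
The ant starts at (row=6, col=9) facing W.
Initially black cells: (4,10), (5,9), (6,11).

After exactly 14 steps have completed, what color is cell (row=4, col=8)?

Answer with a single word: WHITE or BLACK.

Answer: BLACK

Derivation:
Step 1: on WHITE (6,9): turn R to N, flip to black, move to (5,9). |black|=4
Step 2: on BLACK (5,9): turn L to W, flip to white, move to (5,8). |black|=3
Step 3: on WHITE (5,8): turn R to N, flip to black, move to (4,8). |black|=4
Step 4: on WHITE (4,8): turn R to E, flip to black, move to (4,9). |black|=5
Step 5: on WHITE (4,9): turn R to S, flip to black, move to (5,9). |black|=6
Step 6: on WHITE (5,9): turn R to W, flip to black, move to (5,8). |black|=7
Step 7: on BLACK (5,8): turn L to S, flip to white, move to (6,8). |black|=6
Step 8: on WHITE (6,8): turn R to W, flip to black, move to (6,7). |black|=7
Step 9: on WHITE (6,7): turn R to N, flip to black, move to (5,7). |black|=8
Step 10: on WHITE (5,7): turn R to E, flip to black, move to (5,8). |black|=9
Step 11: on WHITE (5,8): turn R to S, flip to black, move to (6,8). |black|=10
Step 12: on BLACK (6,8): turn L to E, flip to white, move to (6,9). |black|=9
Step 13: on BLACK (6,9): turn L to N, flip to white, move to (5,9). |black|=8
Step 14: on BLACK (5,9): turn L to W, flip to white, move to (5,8). |black|=7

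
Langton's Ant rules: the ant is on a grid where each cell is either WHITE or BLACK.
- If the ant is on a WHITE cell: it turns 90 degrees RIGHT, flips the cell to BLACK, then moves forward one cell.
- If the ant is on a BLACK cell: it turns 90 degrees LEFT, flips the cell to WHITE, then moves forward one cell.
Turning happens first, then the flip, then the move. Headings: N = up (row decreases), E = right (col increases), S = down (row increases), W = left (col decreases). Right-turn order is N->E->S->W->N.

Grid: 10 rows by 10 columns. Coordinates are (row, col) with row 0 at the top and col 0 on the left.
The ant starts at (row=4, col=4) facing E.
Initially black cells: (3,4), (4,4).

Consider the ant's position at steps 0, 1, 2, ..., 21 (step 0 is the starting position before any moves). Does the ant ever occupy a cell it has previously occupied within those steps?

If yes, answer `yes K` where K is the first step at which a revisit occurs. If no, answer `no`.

Answer: yes 5

Derivation:
Step 1: on BLACK (4,4): turn L to N, flip to white, move to (3,4). |black|=1 — new cell
Step 2: on BLACK (3,4): turn L to W, flip to white, move to (3,3). |black|=0 — new cell
Step 3: on WHITE (3,3): turn R to N, flip to black, move to (2,3). |black|=1 — new cell
Step 4: on WHITE (2,3): turn R to E, flip to black, move to (2,4). |black|=2 — new cell
Step 5: on WHITE (2,4): turn R to S, flip to black, move to (3,4). |black|=3 — REVISIT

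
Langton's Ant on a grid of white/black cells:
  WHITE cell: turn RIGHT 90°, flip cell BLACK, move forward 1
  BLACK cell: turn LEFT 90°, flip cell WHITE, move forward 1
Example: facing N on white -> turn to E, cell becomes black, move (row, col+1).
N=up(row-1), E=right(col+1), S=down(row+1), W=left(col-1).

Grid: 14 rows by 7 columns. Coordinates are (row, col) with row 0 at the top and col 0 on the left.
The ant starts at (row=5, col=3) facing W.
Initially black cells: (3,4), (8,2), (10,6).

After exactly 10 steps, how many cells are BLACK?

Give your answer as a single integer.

Answer: 9

Derivation:
Step 1: on WHITE (5,3): turn R to N, flip to black, move to (4,3). |black|=4
Step 2: on WHITE (4,3): turn R to E, flip to black, move to (4,4). |black|=5
Step 3: on WHITE (4,4): turn R to S, flip to black, move to (5,4). |black|=6
Step 4: on WHITE (5,4): turn R to W, flip to black, move to (5,3). |black|=7
Step 5: on BLACK (5,3): turn L to S, flip to white, move to (6,3). |black|=6
Step 6: on WHITE (6,3): turn R to W, flip to black, move to (6,2). |black|=7
Step 7: on WHITE (6,2): turn R to N, flip to black, move to (5,2). |black|=8
Step 8: on WHITE (5,2): turn R to E, flip to black, move to (5,3). |black|=9
Step 9: on WHITE (5,3): turn R to S, flip to black, move to (6,3). |black|=10
Step 10: on BLACK (6,3): turn L to E, flip to white, move to (6,4). |black|=9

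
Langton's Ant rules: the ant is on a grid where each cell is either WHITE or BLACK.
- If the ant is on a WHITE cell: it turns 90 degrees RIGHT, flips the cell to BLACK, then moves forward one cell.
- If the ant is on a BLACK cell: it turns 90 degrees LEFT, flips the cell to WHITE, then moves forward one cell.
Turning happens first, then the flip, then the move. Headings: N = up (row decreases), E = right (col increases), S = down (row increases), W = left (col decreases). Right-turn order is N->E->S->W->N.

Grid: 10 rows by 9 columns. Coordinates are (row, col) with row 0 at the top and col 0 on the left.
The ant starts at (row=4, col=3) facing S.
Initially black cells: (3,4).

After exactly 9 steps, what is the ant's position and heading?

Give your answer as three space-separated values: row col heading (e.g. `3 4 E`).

Answer: 4 4 E

Derivation:
Step 1: on WHITE (4,3): turn R to W, flip to black, move to (4,2). |black|=2
Step 2: on WHITE (4,2): turn R to N, flip to black, move to (3,2). |black|=3
Step 3: on WHITE (3,2): turn R to E, flip to black, move to (3,3). |black|=4
Step 4: on WHITE (3,3): turn R to S, flip to black, move to (4,3). |black|=5
Step 5: on BLACK (4,3): turn L to E, flip to white, move to (4,4). |black|=4
Step 6: on WHITE (4,4): turn R to S, flip to black, move to (5,4). |black|=5
Step 7: on WHITE (5,4): turn R to W, flip to black, move to (5,3). |black|=6
Step 8: on WHITE (5,3): turn R to N, flip to black, move to (4,3). |black|=7
Step 9: on WHITE (4,3): turn R to E, flip to black, move to (4,4). |black|=8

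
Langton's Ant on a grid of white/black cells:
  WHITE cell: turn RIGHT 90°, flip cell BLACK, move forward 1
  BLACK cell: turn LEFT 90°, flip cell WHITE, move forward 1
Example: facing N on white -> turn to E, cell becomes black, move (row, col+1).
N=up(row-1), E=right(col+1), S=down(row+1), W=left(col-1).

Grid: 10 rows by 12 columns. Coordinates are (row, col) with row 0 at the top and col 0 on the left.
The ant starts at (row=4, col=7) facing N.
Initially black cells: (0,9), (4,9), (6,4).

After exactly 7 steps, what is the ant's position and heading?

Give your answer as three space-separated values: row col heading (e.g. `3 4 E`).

Step 1: on WHITE (4,7): turn R to E, flip to black, move to (4,8). |black|=4
Step 2: on WHITE (4,8): turn R to S, flip to black, move to (5,8). |black|=5
Step 3: on WHITE (5,8): turn R to W, flip to black, move to (5,7). |black|=6
Step 4: on WHITE (5,7): turn R to N, flip to black, move to (4,7). |black|=7
Step 5: on BLACK (4,7): turn L to W, flip to white, move to (4,6). |black|=6
Step 6: on WHITE (4,6): turn R to N, flip to black, move to (3,6). |black|=7
Step 7: on WHITE (3,6): turn R to E, flip to black, move to (3,7). |black|=8

Answer: 3 7 E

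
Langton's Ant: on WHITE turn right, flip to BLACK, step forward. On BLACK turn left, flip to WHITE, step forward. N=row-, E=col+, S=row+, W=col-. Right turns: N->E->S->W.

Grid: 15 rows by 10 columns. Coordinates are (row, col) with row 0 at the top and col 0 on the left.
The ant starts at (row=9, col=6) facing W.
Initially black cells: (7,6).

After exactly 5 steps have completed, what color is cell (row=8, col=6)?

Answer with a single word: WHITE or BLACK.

Answer: BLACK

Derivation:
Step 1: on WHITE (9,6): turn R to N, flip to black, move to (8,6). |black|=2
Step 2: on WHITE (8,6): turn R to E, flip to black, move to (8,7). |black|=3
Step 3: on WHITE (8,7): turn R to S, flip to black, move to (9,7). |black|=4
Step 4: on WHITE (9,7): turn R to W, flip to black, move to (9,6). |black|=5
Step 5: on BLACK (9,6): turn L to S, flip to white, move to (10,6). |black|=4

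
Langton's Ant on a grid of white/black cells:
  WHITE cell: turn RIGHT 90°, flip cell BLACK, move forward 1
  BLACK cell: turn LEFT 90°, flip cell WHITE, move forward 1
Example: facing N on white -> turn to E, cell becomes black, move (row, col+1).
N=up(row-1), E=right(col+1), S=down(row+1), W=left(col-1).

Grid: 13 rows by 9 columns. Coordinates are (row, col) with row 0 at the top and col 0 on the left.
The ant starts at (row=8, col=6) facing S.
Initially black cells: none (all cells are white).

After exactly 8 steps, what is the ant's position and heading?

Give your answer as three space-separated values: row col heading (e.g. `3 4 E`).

Answer: 8 6 N

Derivation:
Step 1: on WHITE (8,6): turn R to W, flip to black, move to (8,5). |black|=1
Step 2: on WHITE (8,5): turn R to N, flip to black, move to (7,5). |black|=2
Step 3: on WHITE (7,5): turn R to E, flip to black, move to (7,6). |black|=3
Step 4: on WHITE (7,6): turn R to S, flip to black, move to (8,6). |black|=4
Step 5: on BLACK (8,6): turn L to E, flip to white, move to (8,7). |black|=3
Step 6: on WHITE (8,7): turn R to S, flip to black, move to (9,7). |black|=4
Step 7: on WHITE (9,7): turn R to W, flip to black, move to (9,6). |black|=5
Step 8: on WHITE (9,6): turn R to N, flip to black, move to (8,6). |black|=6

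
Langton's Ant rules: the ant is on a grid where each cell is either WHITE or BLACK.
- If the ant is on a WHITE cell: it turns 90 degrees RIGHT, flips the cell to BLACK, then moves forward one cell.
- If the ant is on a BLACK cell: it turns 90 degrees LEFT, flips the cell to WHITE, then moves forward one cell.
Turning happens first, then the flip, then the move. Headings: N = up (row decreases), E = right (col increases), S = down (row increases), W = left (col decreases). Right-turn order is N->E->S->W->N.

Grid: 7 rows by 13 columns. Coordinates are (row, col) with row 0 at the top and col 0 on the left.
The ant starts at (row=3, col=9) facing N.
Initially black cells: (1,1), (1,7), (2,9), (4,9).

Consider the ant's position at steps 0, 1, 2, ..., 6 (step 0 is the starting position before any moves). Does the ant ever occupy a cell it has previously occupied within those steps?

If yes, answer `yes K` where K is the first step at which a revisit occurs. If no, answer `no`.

Step 1: on WHITE (3,9): turn R to E, flip to black, move to (3,10). |black|=5 — new cell
Step 2: on WHITE (3,10): turn R to S, flip to black, move to (4,10). |black|=6 — new cell
Step 3: on WHITE (4,10): turn R to W, flip to black, move to (4,9). |black|=7 — new cell
Step 4: on BLACK (4,9): turn L to S, flip to white, move to (5,9). |black|=6 — new cell
Step 5: on WHITE (5,9): turn R to W, flip to black, move to (5,8). |black|=7 — new cell
Step 6: on WHITE (5,8): turn R to N, flip to black, move to (4,8). |black|=8 — new cell
No revisit within 6 steps.

Answer: no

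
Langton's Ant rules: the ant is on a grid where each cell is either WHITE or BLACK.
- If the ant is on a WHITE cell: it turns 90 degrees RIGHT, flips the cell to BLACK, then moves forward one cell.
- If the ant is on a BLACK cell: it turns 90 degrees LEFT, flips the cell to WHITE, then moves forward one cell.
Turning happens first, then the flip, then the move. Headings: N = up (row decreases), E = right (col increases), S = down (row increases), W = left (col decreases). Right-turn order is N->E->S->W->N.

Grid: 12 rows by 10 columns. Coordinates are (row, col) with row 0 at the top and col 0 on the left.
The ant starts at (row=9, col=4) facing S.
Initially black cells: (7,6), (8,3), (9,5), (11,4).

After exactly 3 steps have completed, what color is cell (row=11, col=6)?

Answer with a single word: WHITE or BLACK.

Step 1: on WHITE (9,4): turn R to W, flip to black, move to (9,3). |black|=5
Step 2: on WHITE (9,3): turn R to N, flip to black, move to (8,3). |black|=6
Step 3: on BLACK (8,3): turn L to W, flip to white, move to (8,2). |black|=5

Answer: WHITE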